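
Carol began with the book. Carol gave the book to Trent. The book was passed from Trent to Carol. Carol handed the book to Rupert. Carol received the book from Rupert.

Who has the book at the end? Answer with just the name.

Answer: Carol

Derivation:
Tracking the book through each event:
Start: Carol has the book.
After event 1: Trent has the book.
After event 2: Carol has the book.
After event 3: Rupert has the book.
After event 4: Carol has the book.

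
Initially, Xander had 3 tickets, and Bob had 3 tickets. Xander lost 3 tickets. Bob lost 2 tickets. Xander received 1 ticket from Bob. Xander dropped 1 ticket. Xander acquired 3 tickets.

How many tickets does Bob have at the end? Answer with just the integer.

Tracking counts step by step:
Start: Xander=3, Bob=3
Event 1 (Xander -3): Xander: 3 -> 0. State: Xander=0, Bob=3
Event 2 (Bob -2): Bob: 3 -> 1. State: Xander=0, Bob=1
Event 3 (Bob -> Xander, 1): Bob: 1 -> 0, Xander: 0 -> 1. State: Xander=1, Bob=0
Event 4 (Xander -1): Xander: 1 -> 0. State: Xander=0, Bob=0
Event 5 (Xander +3): Xander: 0 -> 3. State: Xander=3, Bob=0

Bob's final count: 0

Answer: 0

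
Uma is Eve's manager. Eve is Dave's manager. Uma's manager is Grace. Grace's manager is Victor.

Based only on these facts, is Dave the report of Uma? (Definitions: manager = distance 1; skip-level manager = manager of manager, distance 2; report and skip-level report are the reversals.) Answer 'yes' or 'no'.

Answer: no

Derivation:
Reconstructing the manager chain from the given facts:
  Victor -> Grace -> Uma -> Eve -> Dave
(each arrow means 'manager of the next')
Positions in the chain (0 = top):
  position of Victor: 0
  position of Grace: 1
  position of Uma: 2
  position of Eve: 3
  position of Dave: 4

Dave is at position 4, Uma is at position 2; signed distance (j - i) = -2.
'report' requires j - i = -1. Actual distance is -2, so the relation does NOT hold.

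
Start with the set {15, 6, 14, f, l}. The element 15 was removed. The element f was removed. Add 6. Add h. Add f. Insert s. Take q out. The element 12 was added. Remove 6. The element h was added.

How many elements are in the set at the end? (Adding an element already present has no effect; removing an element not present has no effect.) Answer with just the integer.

Tracking the set through each operation:
Start: {14, 15, 6, f, l}
Event 1 (remove 15): removed. Set: {14, 6, f, l}
Event 2 (remove f): removed. Set: {14, 6, l}
Event 3 (add 6): already present, no change. Set: {14, 6, l}
Event 4 (add h): added. Set: {14, 6, h, l}
Event 5 (add f): added. Set: {14, 6, f, h, l}
Event 6 (add s): added. Set: {14, 6, f, h, l, s}
Event 7 (remove q): not present, no change. Set: {14, 6, f, h, l, s}
Event 8 (add 12): added. Set: {12, 14, 6, f, h, l, s}
Event 9 (remove 6): removed. Set: {12, 14, f, h, l, s}
Event 10 (add h): already present, no change. Set: {12, 14, f, h, l, s}

Final set: {12, 14, f, h, l, s} (size 6)

Answer: 6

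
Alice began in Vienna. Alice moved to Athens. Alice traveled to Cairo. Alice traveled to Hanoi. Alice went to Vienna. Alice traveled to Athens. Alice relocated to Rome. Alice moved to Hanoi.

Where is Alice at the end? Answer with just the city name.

Tracking Alice's location:
Start: Alice is in Vienna.
After move 1: Vienna -> Athens. Alice is in Athens.
After move 2: Athens -> Cairo. Alice is in Cairo.
After move 3: Cairo -> Hanoi. Alice is in Hanoi.
After move 4: Hanoi -> Vienna. Alice is in Vienna.
After move 5: Vienna -> Athens. Alice is in Athens.
After move 6: Athens -> Rome. Alice is in Rome.
After move 7: Rome -> Hanoi. Alice is in Hanoi.

Answer: Hanoi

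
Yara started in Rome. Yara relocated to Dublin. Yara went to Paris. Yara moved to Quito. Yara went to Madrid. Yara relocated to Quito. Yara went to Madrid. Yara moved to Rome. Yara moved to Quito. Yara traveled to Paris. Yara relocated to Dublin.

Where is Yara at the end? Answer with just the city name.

Answer: Dublin

Derivation:
Tracking Yara's location:
Start: Yara is in Rome.
After move 1: Rome -> Dublin. Yara is in Dublin.
After move 2: Dublin -> Paris. Yara is in Paris.
After move 3: Paris -> Quito. Yara is in Quito.
After move 4: Quito -> Madrid. Yara is in Madrid.
After move 5: Madrid -> Quito. Yara is in Quito.
After move 6: Quito -> Madrid. Yara is in Madrid.
After move 7: Madrid -> Rome. Yara is in Rome.
After move 8: Rome -> Quito. Yara is in Quito.
After move 9: Quito -> Paris. Yara is in Paris.
After move 10: Paris -> Dublin. Yara is in Dublin.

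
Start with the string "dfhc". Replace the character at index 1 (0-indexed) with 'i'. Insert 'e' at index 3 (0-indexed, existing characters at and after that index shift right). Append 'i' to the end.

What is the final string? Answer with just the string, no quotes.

Answer: diheci

Derivation:
Applying each edit step by step:
Start: "dfhc"
Op 1 (replace idx 1: 'f' -> 'i'): "dfhc" -> "dihc"
Op 2 (insert 'e' at idx 3): "dihc" -> "dihec"
Op 3 (append 'i'): "dihec" -> "diheci"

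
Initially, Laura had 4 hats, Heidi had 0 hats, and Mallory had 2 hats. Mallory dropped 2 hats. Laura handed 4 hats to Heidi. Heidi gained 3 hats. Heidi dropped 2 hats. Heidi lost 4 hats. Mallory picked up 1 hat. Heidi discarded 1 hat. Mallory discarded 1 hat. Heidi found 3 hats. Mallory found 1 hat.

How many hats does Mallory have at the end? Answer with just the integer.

Answer: 1

Derivation:
Tracking counts step by step:
Start: Laura=4, Heidi=0, Mallory=2
Event 1 (Mallory -2): Mallory: 2 -> 0. State: Laura=4, Heidi=0, Mallory=0
Event 2 (Laura -> Heidi, 4): Laura: 4 -> 0, Heidi: 0 -> 4. State: Laura=0, Heidi=4, Mallory=0
Event 3 (Heidi +3): Heidi: 4 -> 7. State: Laura=0, Heidi=7, Mallory=0
Event 4 (Heidi -2): Heidi: 7 -> 5. State: Laura=0, Heidi=5, Mallory=0
Event 5 (Heidi -4): Heidi: 5 -> 1. State: Laura=0, Heidi=1, Mallory=0
Event 6 (Mallory +1): Mallory: 0 -> 1. State: Laura=0, Heidi=1, Mallory=1
Event 7 (Heidi -1): Heidi: 1 -> 0. State: Laura=0, Heidi=0, Mallory=1
Event 8 (Mallory -1): Mallory: 1 -> 0. State: Laura=0, Heidi=0, Mallory=0
Event 9 (Heidi +3): Heidi: 0 -> 3. State: Laura=0, Heidi=3, Mallory=0
Event 10 (Mallory +1): Mallory: 0 -> 1. State: Laura=0, Heidi=3, Mallory=1

Mallory's final count: 1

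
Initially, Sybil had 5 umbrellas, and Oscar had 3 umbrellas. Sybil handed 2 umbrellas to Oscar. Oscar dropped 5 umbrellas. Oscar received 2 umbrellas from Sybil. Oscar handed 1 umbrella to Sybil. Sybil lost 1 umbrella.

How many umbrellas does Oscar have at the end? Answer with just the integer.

Tracking counts step by step:
Start: Sybil=5, Oscar=3
Event 1 (Sybil -> Oscar, 2): Sybil: 5 -> 3, Oscar: 3 -> 5. State: Sybil=3, Oscar=5
Event 2 (Oscar -5): Oscar: 5 -> 0. State: Sybil=3, Oscar=0
Event 3 (Sybil -> Oscar, 2): Sybil: 3 -> 1, Oscar: 0 -> 2. State: Sybil=1, Oscar=2
Event 4 (Oscar -> Sybil, 1): Oscar: 2 -> 1, Sybil: 1 -> 2. State: Sybil=2, Oscar=1
Event 5 (Sybil -1): Sybil: 2 -> 1. State: Sybil=1, Oscar=1

Oscar's final count: 1

Answer: 1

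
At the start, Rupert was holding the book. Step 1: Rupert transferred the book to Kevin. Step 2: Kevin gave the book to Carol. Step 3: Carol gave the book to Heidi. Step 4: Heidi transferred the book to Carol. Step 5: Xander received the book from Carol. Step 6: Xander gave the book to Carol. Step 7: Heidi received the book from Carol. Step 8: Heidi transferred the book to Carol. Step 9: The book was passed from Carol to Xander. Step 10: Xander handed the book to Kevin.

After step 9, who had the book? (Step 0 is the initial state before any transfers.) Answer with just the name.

Tracking the book holder through step 9:
After step 0 (start): Rupert
After step 1: Kevin
After step 2: Carol
After step 3: Heidi
After step 4: Carol
After step 5: Xander
After step 6: Carol
After step 7: Heidi
After step 8: Carol
After step 9: Xander

At step 9, the holder is Xander.

Answer: Xander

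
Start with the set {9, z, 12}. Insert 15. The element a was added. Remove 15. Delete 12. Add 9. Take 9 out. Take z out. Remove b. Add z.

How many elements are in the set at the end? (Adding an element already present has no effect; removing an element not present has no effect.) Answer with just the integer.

Tracking the set through each operation:
Start: {12, 9, z}
Event 1 (add 15): added. Set: {12, 15, 9, z}
Event 2 (add a): added. Set: {12, 15, 9, a, z}
Event 3 (remove 15): removed. Set: {12, 9, a, z}
Event 4 (remove 12): removed. Set: {9, a, z}
Event 5 (add 9): already present, no change. Set: {9, a, z}
Event 6 (remove 9): removed. Set: {a, z}
Event 7 (remove z): removed. Set: {a}
Event 8 (remove b): not present, no change. Set: {a}
Event 9 (add z): added. Set: {a, z}

Final set: {a, z} (size 2)

Answer: 2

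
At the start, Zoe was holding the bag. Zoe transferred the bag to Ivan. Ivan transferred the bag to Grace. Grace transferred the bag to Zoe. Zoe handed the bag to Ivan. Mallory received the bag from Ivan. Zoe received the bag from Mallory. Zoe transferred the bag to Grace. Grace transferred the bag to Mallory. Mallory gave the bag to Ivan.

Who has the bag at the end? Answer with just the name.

Answer: Ivan

Derivation:
Tracking the bag through each event:
Start: Zoe has the bag.
After event 1: Ivan has the bag.
After event 2: Grace has the bag.
After event 3: Zoe has the bag.
After event 4: Ivan has the bag.
After event 5: Mallory has the bag.
After event 6: Zoe has the bag.
After event 7: Grace has the bag.
After event 8: Mallory has the bag.
After event 9: Ivan has the bag.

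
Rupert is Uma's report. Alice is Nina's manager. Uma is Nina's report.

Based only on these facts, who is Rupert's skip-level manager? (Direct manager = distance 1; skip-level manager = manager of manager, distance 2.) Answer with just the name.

Answer: Nina

Derivation:
Reconstructing the manager chain from the given facts:
  Alice -> Nina -> Uma -> Rupert
(each arrow means 'manager of the next')
Positions in the chain (0 = top):
  position of Alice: 0
  position of Nina: 1
  position of Uma: 2
  position of Rupert: 3

Rupert is at position 3; the skip-level manager is 2 steps up the chain, i.e. position 1: Nina.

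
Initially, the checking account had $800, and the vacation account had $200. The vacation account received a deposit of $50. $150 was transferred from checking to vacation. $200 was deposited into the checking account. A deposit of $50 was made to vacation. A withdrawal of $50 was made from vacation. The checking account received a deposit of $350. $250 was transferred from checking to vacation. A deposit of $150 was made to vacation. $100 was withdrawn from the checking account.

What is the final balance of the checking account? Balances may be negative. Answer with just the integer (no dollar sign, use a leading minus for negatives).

Answer: 850

Derivation:
Tracking account balances step by step:
Start: checking=800, vacation=200
Event 1 (deposit 50 to vacation): vacation: 200 + 50 = 250. Balances: checking=800, vacation=250
Event 2 (transfer 150 checking -> vacation): checking: 800 - 150 = 650, vacation: 250 + 150 = 400. Balances: checking=650, vacation=400
Event 3 (deposit 200 to checking): checking: 650 + 200 = 850. Balances: checking=850, vacation=400
Event 4 (deposit 50 to vacation): vacation: 400 + 50 = 450. Balances: checking=850, vacation=450
Event 5 (withdraw 50 from vacation): vacation: 450 - 50 = 400. Balances: checking=850, vacation=400
Event 6 (deposit 350 to checking): checking: 850 + 350 = 1200. Balances: checking=1200, vacation=400
Event 7 (transfer 250 checking -> vacation): checking: 1200 - 250 = 950, vacation: 400 + 250 = 650. Balances: checking=950, vacation=650
Event 8 (deposit 150 to vacation): vacation: 650 + 150 = 800. Balances: checking=950, vacation=800
Event 9 (withdraw 100 from checking): checking: 950 - 100 = 850. Balances: checking=850, vacation=800

Final balance of checking: 850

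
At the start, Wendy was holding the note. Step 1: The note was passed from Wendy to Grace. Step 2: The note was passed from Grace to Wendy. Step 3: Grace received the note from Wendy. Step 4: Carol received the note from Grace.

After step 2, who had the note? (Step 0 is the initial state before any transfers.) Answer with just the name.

Answer: Wendy

Derivation:
Tracking the note holder through step 2:
After step 0 (start): Wendy
After step 1: Grace
After step 2: Wendy

At step 2, the holder is Wendy.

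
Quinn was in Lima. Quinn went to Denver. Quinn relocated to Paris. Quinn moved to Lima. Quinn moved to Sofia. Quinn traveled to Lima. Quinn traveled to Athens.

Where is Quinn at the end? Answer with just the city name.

Tracking Quinn's location:
Start: Quinn is in Lima.
After move 1: Lima -> Denver. Quinn is in Denver.
After move 2: Denver -> Paris. Quinn is in Paris.
After move 3: Paris -> Lima. Quinn is in Lima.
After move 4: Lima -> Sofia. Quinn is in Sofia.
After move 5: Sofia -> Lima. Quinn is in Lima.
After move 6: Lima -> Athens. Quinn is in Athens.

Answer: Athens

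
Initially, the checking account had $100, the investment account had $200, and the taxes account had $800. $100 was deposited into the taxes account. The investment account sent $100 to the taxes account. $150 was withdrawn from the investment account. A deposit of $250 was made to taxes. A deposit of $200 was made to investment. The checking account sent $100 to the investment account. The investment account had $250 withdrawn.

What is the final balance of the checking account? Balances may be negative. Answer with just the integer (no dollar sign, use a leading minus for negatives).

Answer: 0

Derivation:
Tracking account balances step by step:
Start: checking=100, investment=200, taxes=800
Event 1 (deposit 100 to taxes): taxes: 800 + 100 = 900. Balances: checking=100, investment=200, taxes=900
Event 2 (transfer 100 investment -> taxes): investment: 200 - 100 = 100, taxes: 900 + 100 = 1000. Balances: checking=100, investment=100, taxes=1000
Event 3 (withdraw 150 from investment): investment: 100 - 150 = -50. Balances: checking=100, investment=-50, taxes=1000
Event 4 (deposit 250 to taxes): taxes: 1000 + 250 = 1250. Balances: checking=100, investment=-50, taxes=1250
Event 5 (deposit 200 to investment): investment: -50 + 200 = 150. Balances: checking=100, investment=150, taxes=1250
Event 6 (transfer 100 checking -> investment): checking: 100 - 100 = 0, investment: 150 + 100 = 250. Balances: checking=0, investment=250, taxes=1250
Event 7 (withdraw 250 from investment): investment: 250 - 250 = 0. Balances: checking=0, investment=0, taxes=1250

Final balance of checking: 0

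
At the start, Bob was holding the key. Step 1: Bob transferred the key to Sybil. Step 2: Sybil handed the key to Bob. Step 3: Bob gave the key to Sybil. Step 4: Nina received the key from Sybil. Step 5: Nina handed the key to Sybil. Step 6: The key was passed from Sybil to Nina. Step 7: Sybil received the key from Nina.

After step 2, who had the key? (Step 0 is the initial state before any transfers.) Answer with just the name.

Answer: Bob

Derivation:
Tracking the key holder through step 2:
After step 0 (start): Bob
After step 1: Sybil
After step 2: Bob

At step 2, the holder is Bob.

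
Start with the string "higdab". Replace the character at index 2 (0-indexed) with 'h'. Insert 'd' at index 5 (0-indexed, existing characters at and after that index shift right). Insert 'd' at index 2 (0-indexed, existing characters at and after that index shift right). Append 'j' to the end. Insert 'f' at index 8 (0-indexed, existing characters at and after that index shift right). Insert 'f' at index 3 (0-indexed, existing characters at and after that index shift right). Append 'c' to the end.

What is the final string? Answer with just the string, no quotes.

Answer: hidfhdadbfjc

Derivation:
Applying each edit step by step:
Start: "higdab"
Op 1 (replace idx 2: 'g' -> 'h'): "higdab" -> "hihdab"
Op 2 (insert 'd' at idx 5): "hihdab" -> "hihdadb"
Op 3 (insert 'd' at idx 2): "hihdadb" -> "hidhdadb"
Op 4 (append 'j'): "hidhdadb" -> "hidhdadbj"
Op 5 (insert 'f' at idx 8): "hidhdadbj" -> "hidhdadbfj"
Op 6 (insert 'f' at idx 3): "hidhdadbfj" -> "hidfhdadbfj"
Op 7 (append 'c'): "hidfhdadbfj" -> "hidfhdadbfjc"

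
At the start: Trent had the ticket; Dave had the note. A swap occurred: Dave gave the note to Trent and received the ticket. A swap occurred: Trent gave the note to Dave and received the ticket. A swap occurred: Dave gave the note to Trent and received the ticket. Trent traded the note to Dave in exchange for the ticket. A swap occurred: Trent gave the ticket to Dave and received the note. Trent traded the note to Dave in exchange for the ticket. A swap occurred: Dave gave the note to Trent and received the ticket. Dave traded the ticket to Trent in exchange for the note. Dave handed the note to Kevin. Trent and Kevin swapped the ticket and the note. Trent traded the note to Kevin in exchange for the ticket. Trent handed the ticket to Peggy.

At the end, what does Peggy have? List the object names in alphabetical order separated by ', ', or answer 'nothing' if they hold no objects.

Tracking all object holders:
Start: ticket:Trent, note:Dave
Event 1 (swap note<->ticket: now note:Trent, ticket:Dave). State: ticket:Dave, note:Trent
Event 2 (swap note<->ticket: now note:Dave, ticket:Trent). State: ticket:Trent, note:Dave
Event 3 (swap note<->ticket: now note:Trent, ticket:Dave). State: ticket:Dave, note:Trent
Event 4 (swap note<->ticket: now note:Dave, ticket:Trent). State: ticket:Trent, note:Dave
Event 5 (swap ticket<->note: now ticket:Dave, note:Trent). State: ticket:Dave, note:Trent
Event 6 (swap note<->ticket: now note:Dave, ticket:Trent). State: ticket:Trent, note:Dave
Event 7 (swap note<->ticket: now note:Trent, ticket:Dave). State: ticket:Dave, note:Trent
Event 8 (swap ticket<->note: now ticket:Trent, note:Dave). State: ticket:Trent, note:Dave
Event 9 (give note: Dave -> Kevin). State: ticket:Trent, note:Kevin
Event 10 (swap ticket<->note: now ticket:Kevin, note:Trent). State: ticket:Kevin, note:Trent
Event 11 (swap note<->ticket: now note:Kevin, ticket:Trent). State: ticket:Trent, note:Kevin
Event 12 (give ticket: Trent -> Peggy). State: ticket:Peggy, note:Kevin

Final state: ticket:Peggy, note:Kevin
Peggy holds: ticket.

Answer: ticket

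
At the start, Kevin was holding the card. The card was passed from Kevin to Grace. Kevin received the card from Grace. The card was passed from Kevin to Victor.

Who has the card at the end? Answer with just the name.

Answer: Victor

Derivation:
Tracking the card through each event:
Start: Kevin has the card.
After event 1: Grace has the card.
After event 2: Kevin has the card.
After event 3: Victor has the card.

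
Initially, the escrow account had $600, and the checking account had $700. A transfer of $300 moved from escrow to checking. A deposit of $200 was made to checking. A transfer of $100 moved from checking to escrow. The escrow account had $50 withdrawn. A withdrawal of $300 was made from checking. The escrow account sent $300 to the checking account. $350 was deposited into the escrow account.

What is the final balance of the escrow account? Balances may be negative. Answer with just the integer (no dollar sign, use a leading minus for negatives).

Tracking account balances step by step:
Start: escrow=600, checking=700
Event 1 (transfer 300 escrow -> checking): escrow: 600 - 300 = 300, checking: 700 + 300 = 1000. Balances: escrow=300, checking=1000
Event 2 (deposit 200 to checking): checking: 1000 + 200 = 1200. Balances: escrow=300, checking=1200
Event 3 (transfer 100 checking -> escrow): checking: 1200 - 100 = 1100, escrow: 300 + 100 = 400. Balances: escrow=400, checking=1100
Event 4 (withdraw 50 from escrow): escrow: 400 - 50 = 350. Balances: escrow=350, checking=1100
Event 5 (withdraw 300 from checking): checking: 1100 - 300 = 800. Balances: escrow=350, checking=800
Event 6 (transfer 300 escrow -> checking): escrow: 350 - 300 = 50, checking: 800 + 300 = 1100. Balances: escrow=50, checking=1100
Event 7 (deposit 350 to escrow): escrow: 50 + 350 = 400. Balances: escrow=400, checking=1100

Final balance of escrow: 400

Answer: 400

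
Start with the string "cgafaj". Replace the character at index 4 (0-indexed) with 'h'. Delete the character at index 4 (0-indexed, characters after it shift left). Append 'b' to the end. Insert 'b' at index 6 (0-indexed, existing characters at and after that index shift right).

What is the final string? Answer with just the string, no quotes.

Applying each edit step by step:
Start: "cgafaj"
Op 1 (replace idx 4: 'a' -> 'h'): "cgafaj" -> "cgafhj"
Op 2 (delete idx 4 = 'h'): "cgafhj" -> "cgafj"
Op 3 (append 'b'): "cgafj" -> "cgafjb"
Op 4 (insert 'b' at idx 6): "cgafjb" -> "cgafjbb"

Answer: cgafjbb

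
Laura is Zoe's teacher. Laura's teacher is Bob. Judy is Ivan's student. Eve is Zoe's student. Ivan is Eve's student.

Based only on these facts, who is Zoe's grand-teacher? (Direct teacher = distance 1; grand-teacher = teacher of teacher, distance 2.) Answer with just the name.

Answer: Bob

Derivation:
Reconstructing the teacher chain from the given facts:
  Bob -> Laura -> Zoe -> Eve -> Ivan -> Judy
(each arrow means 'teacher of the next')
Positions in the chain (0 = top):
  position of Bob: 0
  position of Laura: 1
  position of Zoe: 2
  position of Eve: 3
  position of Ivan: 4
  position of Judy: 5

Zoe is at position 2; the grand-teacher is 2 steps up the chain, i.e. position 0: Bob.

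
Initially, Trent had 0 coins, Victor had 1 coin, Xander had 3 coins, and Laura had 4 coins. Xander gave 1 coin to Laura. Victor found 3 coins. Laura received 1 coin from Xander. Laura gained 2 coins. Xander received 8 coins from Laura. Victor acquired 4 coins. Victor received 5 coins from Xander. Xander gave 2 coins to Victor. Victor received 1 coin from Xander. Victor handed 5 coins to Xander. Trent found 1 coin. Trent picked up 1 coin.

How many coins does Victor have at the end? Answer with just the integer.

Answer: 11

Derivation:
Tracking counts step by step:
Start: Trent=0, Victor=1, Xander=3, Laura=4
Event 1 (Xander -> Laura, 1): Xander: 3 -> 2, Laura: 4 -> 5. State: Trent=0, Victor=1, Xander=2, Laura=5
Event 2 (Victor +3): Victor: 1 -> 4. State: Trent=0, Victor=4, Xander=2, Laura=5
Event 3 (Xander -> Laura, 1): Xander: 2 -> 1, Laura: 5 -> 6. State: Trent=0, Victor=4, Xander=1, Laura=6
Event 4 (Laura +2): Laura: 6 -> 8. State: Trent=0, Victor=4, Xander=1, Laura=8
Event 5 (Laura -> Xander, 8): Laura: 8 -> 0, Xander: 1 -> 9. State: Trent=0, Victor=4, Xander=9, Laura=0
Event 6 (Victor +4): Victor: 4 -> 8. State: Trent=0, Victor=8, Xander=9, Laura=0
Event 7 (Xander -> Victor, 5): Xander: 9 -> 4, Victor: 8 -> 13. State: Trent=0, Victor=13, Xander=4, Laura=0
Event 8 (Xander -> Victor, 2): Xander: 4 -> 2, Victor: 13 -> 15. State: Trent=0, Victor=15, Xander=2, Laura=0
Event 9 (Xander -> Victor, 1): Xander: 2 -> 1, Victor: 15 -> 16. State: Trent=0, Victor=16, Xander=1, Laura=0
Event 10 (Victor -> Xander, 5): Victor: 16 -> 11, Xander: 1 -> 6. State: Trent=0, Victor=11, Xander=6, Laura=0
Event 11 (Trent +1): Trent: 0 -> 1. State: Trent=1, Victor=11, Xander=6, Laura=0
Event 12 (Trent +1): Trent: 1 -> 2. State: Trent=2, Victor=11, Xander=6, Laura=0

Victor's final count: 11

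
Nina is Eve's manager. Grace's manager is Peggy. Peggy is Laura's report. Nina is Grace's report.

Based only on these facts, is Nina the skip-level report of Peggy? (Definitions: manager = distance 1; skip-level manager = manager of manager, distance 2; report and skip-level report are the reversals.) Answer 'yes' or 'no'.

Answer: yes

Derivation:
Reconstructing the manager chain from the given facts:
  Laura -> Peggy -> Grace -> Nina -> Eve
(each arrow means 'manager of the next')
Positions in the chain (0 = top):
  position of Laura: 0
  position of Peggy: 1
  position of Grace: 2
  position of Nina: 3
  position of Eve: 4

Nina is at position 3, Peggy is at position 1; signed distance (j - i) = -2.
'skip-level report' requires j - i = -2. Actual distance is -2, so the relation HOLDS.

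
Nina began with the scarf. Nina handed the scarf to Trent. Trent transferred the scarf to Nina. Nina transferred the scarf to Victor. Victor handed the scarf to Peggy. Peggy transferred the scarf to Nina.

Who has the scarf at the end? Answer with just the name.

Answer: Nina

Derivation:
Tracking the scarf through each event:
Start: Nina has the scarf.
After event 1: Trent has the scarf.
After event 2: Nina has the scarf.
After event 3: Victor has the scarf.
After event 4: Peggy has the scarf.
After event 5: Nina has the scarf.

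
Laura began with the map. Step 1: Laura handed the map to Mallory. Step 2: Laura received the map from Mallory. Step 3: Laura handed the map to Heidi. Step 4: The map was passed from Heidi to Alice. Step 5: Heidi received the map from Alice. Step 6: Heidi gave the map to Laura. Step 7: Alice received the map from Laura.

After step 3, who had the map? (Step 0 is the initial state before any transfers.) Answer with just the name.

Answer: Heidi

Derivation:
Tracking the map holder through step 3:
After step 0 (start): Laura
After step 1: Mallory
After step 2: Laura
After step 3: Heidi

At step 3, the holder is Heidi.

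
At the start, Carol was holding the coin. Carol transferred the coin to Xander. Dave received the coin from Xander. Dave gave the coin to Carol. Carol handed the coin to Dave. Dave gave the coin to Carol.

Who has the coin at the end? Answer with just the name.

Answer: Carol

Derivation:
Tracking the coin through each event:
Start: Carol has the coin.
After event 1: Xander has the coin.
After event 2: Dave has the coin.
After event 3: Carol has the coin.
After event 4: Dave has the coin.
After event 5: Carol has the coin.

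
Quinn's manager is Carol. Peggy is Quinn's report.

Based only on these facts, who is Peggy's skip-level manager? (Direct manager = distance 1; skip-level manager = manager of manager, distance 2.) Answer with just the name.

Answer: Carol

Derivation:
Reconstructing the manager chain from the given facts:
  Carol -> Quinn -> Peggy
(each arrow means 'manager of the next')
Positions in the chain (0 = top):
  position of Carol: 0
  position of Quinn: 1
  position of Peggy: 2

Peggy is at position 2; the skip-level manager is 2 steps up the chain, i.e. position 0: Carol.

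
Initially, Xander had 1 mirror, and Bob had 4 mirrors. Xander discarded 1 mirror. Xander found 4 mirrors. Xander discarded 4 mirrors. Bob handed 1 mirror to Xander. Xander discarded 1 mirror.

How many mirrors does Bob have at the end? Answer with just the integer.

Tracking counts step by step:
Start: Xander=1, Bob=4
Event 1 (Xander -1): Xander: 1 -> 0. State: Xander=0, Bob=4
Event 2 (Xander +4): Xander: 0 -> 4. State: Xander=4, Bob=4
Event 3 (Xander -4): Xander: 4 -> 0. State: Xander=0, Bob=4
Event 4 (Bob -> Xander, 1): Bob: 4 -> 3, Xander: 0 -> 1. State: Xander=1, Bob=3
Event 5 (Xander -1): Xander: 1 -> 0. State: Xander=0, Bob=3

Bob's final count: 3

Answer: 3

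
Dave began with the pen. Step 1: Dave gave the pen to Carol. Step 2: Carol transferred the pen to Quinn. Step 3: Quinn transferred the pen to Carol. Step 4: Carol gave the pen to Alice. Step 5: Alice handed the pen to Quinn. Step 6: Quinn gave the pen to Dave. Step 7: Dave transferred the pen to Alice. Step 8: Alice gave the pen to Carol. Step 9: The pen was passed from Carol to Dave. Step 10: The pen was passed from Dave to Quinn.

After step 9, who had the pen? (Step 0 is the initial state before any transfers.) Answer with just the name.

Answer: Dave

Derivation:
Tracking the pen holder through step 9:
After step 0 (start): Dave
After step 1: Carol
After step 2: Quinn
After step 3: Carol
After step 4: Alice
After step 5: Quinn
After step 6: Dave
After step 7: Alice
After step 8: Carol
After step 9: Dave

At step 9, the holder is Dave.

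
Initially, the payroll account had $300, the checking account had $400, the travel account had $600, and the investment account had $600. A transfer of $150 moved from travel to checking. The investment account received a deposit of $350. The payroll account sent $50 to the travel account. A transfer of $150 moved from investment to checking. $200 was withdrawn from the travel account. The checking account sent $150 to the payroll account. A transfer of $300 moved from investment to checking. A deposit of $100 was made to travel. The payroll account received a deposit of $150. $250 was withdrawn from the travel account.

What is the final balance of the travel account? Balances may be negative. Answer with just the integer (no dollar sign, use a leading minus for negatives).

Answer: 150

Derivation:
Tracking account balances step by step:
Start: payroll=300, checking=400, travel=600, investment=600
Event 1 (transfer 150 travel -> checking): travel: 600 - 150 = 450, checking: 400 + 150 = 550. Balances: payroll=300, checking=550, travel=450, investment=600
Event 2 (deposit 350 to investment): investment: 600 + 350 = 950. Balances: payroll=300, checking=550, travel=450, investment=950
Event 3 (transfer 50 payroll -> travel): payroll: 300 - 50 = 250, travel: 450 + 50 = 500. Balances: payroll=250, checking=550, travel=500, investment=950
Event 4 (transfer 150 investment -> checking): investment: 950 - 150 = 800, checking: 550 + 150 = 700. Balances: payroll=250, checking=700, travel=500, investment=800
Event 5 (withdraw 200 from travel): travel: 500 - 200 = 300. Balances: payroll=250, checking=700, travel=300, investment=800
Event 6 (transfer 150 checking -> payroll): checking: 700 - 150 = 550, payroll: 250 + 150 = 400. Balances: payroll=400, checking=550, travel=300, investment=800
Event 7 (transfer 300 investment -> checking): investment: 800 - 300 = 500, checking: 550 + 300 = 850. Balances: payroll=400, checking=850, travel=300, investment=500
Event 8 (deposit 100 to travel): travel: 300 + 100 = 400. Balances: payroll=400, checking=850, travel=400, investment=500
Event 9 (deposit 150 to payroll): payroll: 400 + 150 = 550. Balances: payroll=550, checking=850, travel=400, investment=500
Event 10 (withdraw 250 from travel): travel: 400 - 250 = 150. Balances: payroll=550, checking=850, travel=150, investment=500

Final balance of travel: 150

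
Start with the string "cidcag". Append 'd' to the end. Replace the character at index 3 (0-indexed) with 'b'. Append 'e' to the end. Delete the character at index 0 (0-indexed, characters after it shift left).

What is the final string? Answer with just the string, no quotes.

Answer: idbagde

Derivation:
Applying each edit step by step:
Start: "cidcag"
Op 1 (append 'd'): "cidcag" -> "cidcagd"
Op 2 (replace idx 3: 'c' -> 'b'): "cidcagd" -> "cidbagd"
Op 3 (append 'e'): "cidbagd" -> "cidbagde"
Op 4 (delete idx 0 = 'c'): "cidbagde" -> "idbagde"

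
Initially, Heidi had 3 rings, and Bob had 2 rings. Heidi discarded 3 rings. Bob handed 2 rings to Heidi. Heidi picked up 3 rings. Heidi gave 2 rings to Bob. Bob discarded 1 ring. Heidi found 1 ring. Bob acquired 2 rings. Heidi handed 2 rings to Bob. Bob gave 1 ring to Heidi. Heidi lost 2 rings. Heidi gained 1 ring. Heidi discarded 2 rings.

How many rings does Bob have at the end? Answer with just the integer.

Answer: 4

Derivation:
Tracking counts step by step:
Start: Heidi=3, Bob=2
Event 1 (Heidi -3): Heidi: 3 -> 0. State: Heidi=0, Bob=2
Event 2 (Bob -> Heidi, 2): Bob: 2 -> 0, Heidi: 0 -> 2. State: Heidi=2, Bob=0
Event 3 (Heidi +3): Heidi: 2 -> 5. State: Heidi=5, Bob=0
Event 4 (Heidi -> Bob, 2): Heidi: 5 -> 3, Bob: 0 -> 2. State: Heidi=3, Bob=2
Event 5 (Bob -1): Bob: 2 -> 1. State: Heidi=3, Bob=1
Event 6 (Heidi +1): Heidi: 3 -> 4. State: Heidi=4, Bob=1
Event 7 (Bob +2): Bob: 1 -> 3. State: Heidi=4, Bob=3
Event 8 (Heidi -> Bob, 2): Heidi: 4 -> 2, Bob: 3 -> 5. State: Heidi=2, Bob=5
Event 9 (Bob -> Heidi, 1): Bob: 5 -> 4, Heidi: 2 -> 3. State: Heidi=3, Bob=4
Event 10 (Heidi -2): Heidi: 3 -> 1. State: Heidi=1, Bob=4
Event 11 (Heidi +1): Heidi: 1 -> 2. State: Heidi=2, Bob=4
Event 12 (Heidi -2): Heidi: 2 -> 0. State: Heidi=0, Bob=4

Bob's final count: 4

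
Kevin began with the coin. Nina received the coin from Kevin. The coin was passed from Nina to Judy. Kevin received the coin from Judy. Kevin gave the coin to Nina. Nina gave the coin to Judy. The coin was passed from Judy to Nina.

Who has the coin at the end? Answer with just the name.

Answer: Nina

Derivation:
Tracking the coin through each event:
Start: Kevin has the coin.
After event 1: Nina has the coin.
After event 2: Judy has the coin.
After event 3: Kevin has the coin.
After event 4: Nina has the coin.
After event 5: Judy has the coin.
After event 6: Nina has the coin.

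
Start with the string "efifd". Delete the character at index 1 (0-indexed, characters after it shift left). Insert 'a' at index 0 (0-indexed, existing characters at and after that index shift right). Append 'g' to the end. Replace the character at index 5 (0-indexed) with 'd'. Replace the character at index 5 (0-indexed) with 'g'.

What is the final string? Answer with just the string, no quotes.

Answer: aeifdg

Derivation:
Applying each edit step by step:
Start: "efifd"
Op 1 (delete idx 1 = 'f'): "efifd" -> "eifd"
Op 2 (insert 'a' at idx 0): "eifd" -> "aeifd"
Op 3 (append 'g'): "aeifd" -> "aeifdg"
Op 4 (replace idx 5: 'g' -> 'd'): "aeifdg" -> "aeifdd"
Op 5 (replace idx 5: 'd' -> 'g'): "aeifdd" -> "aeifdg"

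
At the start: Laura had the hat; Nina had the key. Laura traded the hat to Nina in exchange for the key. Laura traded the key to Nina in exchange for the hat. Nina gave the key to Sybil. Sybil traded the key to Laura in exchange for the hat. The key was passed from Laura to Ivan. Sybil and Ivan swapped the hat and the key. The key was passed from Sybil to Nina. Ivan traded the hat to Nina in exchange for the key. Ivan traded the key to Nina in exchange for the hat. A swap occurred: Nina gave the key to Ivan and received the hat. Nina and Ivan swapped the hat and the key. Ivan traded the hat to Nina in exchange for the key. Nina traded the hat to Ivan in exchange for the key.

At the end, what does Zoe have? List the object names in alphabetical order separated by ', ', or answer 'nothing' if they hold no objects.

Answer: nothing

Derivation:
Tracking all object holders:
Start: hat:Laura, key:Nina
Event 1 (swap hat<->key: now hat:Nina, key:Laura). State: hat:Nina, key:Laura
Event 2 (swap key<->hat: now key:Nina, hat:Laura). State: hat:Laura, key:Nina
Event 3 (give key: Nina -> Sybil). State: hat:Laura, key:Sybil
Event 4 (swap key<->hat: now key:Laura, hat:Sybil). State: hat:Sybil, key:Laura
Event 5 (give key: Laura -> Ivan). State: hat:Sybil, key:Ivan
Event 6 (swap hat<->key: now hat:Ivan, key:Sybil). State: hat:Ivan, key:Sybil
Event 7 (give key: Sybil -> Nina). State: hat:Ivan, key:Nina
Event 8 (swap hat<->key: now hat:Nina, key:Ivan). State: hat:Nina, key:Ivan
Event 9 (swap key<->hat: now key:Nina, hat:Ivan). State: hat:Ivan, key:Nina
Event 10 (swap key<->hat: now key:Ivan, hat:Nina). State: hat:Nina, key:Ivan
Event 11 (swap hat<->key: now hat:Ivan, key:Nina). State: hat:Ivan, key:Nina
Event 12 (swap hat<->key: now hat:Nina, key:Ivan). State: hat:Nina, key:Ivan
Event 13 (swap hat<->key: now hat:Ivan, key:Nina). State: hat:Ivan, key:Nina

Final state: hat:Ivan, key:Nina
Zoe holds: (nothing).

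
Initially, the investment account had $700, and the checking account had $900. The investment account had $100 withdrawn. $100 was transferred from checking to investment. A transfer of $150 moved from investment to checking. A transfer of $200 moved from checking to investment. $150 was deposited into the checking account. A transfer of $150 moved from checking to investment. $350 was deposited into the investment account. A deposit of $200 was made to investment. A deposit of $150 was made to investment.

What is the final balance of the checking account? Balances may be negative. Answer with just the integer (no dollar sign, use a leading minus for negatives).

Answer: 750

Derivation:
Tracking account balances step by step:
Start: investment=700, checking=900
Event 1 (withdraw 100 from investment): investment: 700 - 100 = 600. Balances: investment=600, checking=900
Event 2 (transfer 100 checking -> investment): checking: 900 - 100 = 800, investment: 600 + 100 = 700. Balances: investment=700, checking=800
Event 3 (transfer 150 investment -> checking): investment: 700 - 150 = 550, checking: 800 + 150 = 950. Balances: investment=550, checking=950
Event 4 (transfer 200 checking -> investment): checking: 950 - 200 = 750, investment: 550 + 200 = 750. Balances: investment=750, checking=750
Event 5 (deposit 150 to checking): checking: 750 + 150 = 900. Balances: investment=750, checking=900
Event 6 (transfer 150 checking -> investment): checking: 900 - 150 = 750, investment: 750 + 150 = 900. Balances: investment=900, checking=750
Event 7 (deposit 350 to investment): investment: 900 + 350 = 1250. Balances: investment=1250, checking=750
Event 8 (deposit 200 to investment): investment: 1250 + 200 = 1450. Balances: investment=1450, checking=750
Event 9 (deposit 150 to investment): investment: 1450 + 150 = 1600. Balances: investment=1600, checking=750

Final balance of checking: 750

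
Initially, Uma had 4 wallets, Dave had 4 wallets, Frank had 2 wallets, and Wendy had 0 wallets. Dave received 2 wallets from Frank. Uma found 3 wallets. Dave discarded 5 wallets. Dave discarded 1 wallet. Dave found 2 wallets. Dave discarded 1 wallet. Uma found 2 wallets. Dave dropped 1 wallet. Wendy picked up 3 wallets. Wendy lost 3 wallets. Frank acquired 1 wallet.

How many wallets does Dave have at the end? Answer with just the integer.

Tracking counts step by step:
Start: Uma=4, Dave=4, Frank=2, Wendy=0
Event 1 (Frank -> Dave, 2): Frank: 2 -> 0, Dave: 4 -> 6. State: Uma=4, Dave=6, Frank=0, Wendy=0
Event 2 (Uma +3): Uma: 4 -> 7. State: Uma=7, Dave=6, Frank=0, Wendy=0
Event 3 (Dave -5): Dave: 6 -> 1. State: Uma=7, Dave=1, Frank=0, Wendy=0
Event 4 (Dave -1): Dave: 1 -> 0. State: Uma=7, Dave=0, Frank=0, Wendy=0
Event 5 (Dave +2): Dave: 0 -> 2. State: Uma=7, Dave=2, Frank=0, Wendy=0
Event 6 (Dave -1): Dave: 2 -> 1. State: Uma=7, Dave=1, Frank=0, Wendy=0
Event 7 (Uma +2): Uma: 7 -> 9. State: Uma=9, Dave=1, Frank=0, Wendy=0
Event 8 (Dave -1): Dave: 1 -> 0. State: Uma=9, Dave=0, Frank=0, Wendy=0
Event 9 (Wendy +3): Wendy: 0 -> 3. State: Uma=9, Dave=0, Frank=0, Wendy=3
Event 10 (Wendy -3): Wendy: 3 -> 0. State: Uma=9, Dave=0, Frank=0, Wendy=0
Event 11 (Frank +1): Frank: 0 -> 1. State: Uma=9, Dave=0, Frank=1, Wendy=0

Dave's final count: 0

Answer: 0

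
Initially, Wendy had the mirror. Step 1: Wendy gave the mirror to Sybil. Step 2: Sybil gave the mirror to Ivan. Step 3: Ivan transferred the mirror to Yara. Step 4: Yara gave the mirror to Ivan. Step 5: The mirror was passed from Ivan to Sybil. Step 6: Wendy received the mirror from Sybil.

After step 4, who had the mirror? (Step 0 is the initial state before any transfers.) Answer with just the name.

Tracking the mirror holder through step 4:
After step 0 (start): Wendy
After step 1: Sybil
After step 2: Ivan
After step 3: Yara
After step 4: Ivan

At step 4, the holder is Ivan.

Answer: Ivan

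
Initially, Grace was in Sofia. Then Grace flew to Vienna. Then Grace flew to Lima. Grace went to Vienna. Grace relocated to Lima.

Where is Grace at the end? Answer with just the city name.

Answer: Lima

Derivation:
Tracking Grace's location:
Start: Grace is in Sofia.
After move 1: Sofia -> Vienna. Grace is in Vienna.
After move 2: Vienna -> Lima. Grace is in Lima.
After move 3: Lima -> Vienna. Grace is in Vienna.
After move 4: Vienna -> Lima. Grace is in Lima.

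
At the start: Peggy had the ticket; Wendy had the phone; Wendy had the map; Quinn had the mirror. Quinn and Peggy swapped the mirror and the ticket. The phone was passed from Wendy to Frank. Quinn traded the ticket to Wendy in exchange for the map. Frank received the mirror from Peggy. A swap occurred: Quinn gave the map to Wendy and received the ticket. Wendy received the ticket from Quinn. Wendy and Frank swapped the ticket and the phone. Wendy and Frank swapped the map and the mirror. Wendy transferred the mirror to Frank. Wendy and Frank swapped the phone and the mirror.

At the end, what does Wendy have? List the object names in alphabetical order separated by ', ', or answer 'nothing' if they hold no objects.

Answer: mirror

Derivation:
Tracking all object holders:
Start: ticket:Peggy, phone:Wendy, map:Wendy, mirror:Quinn
Event 1 (swap mirror<->ticket: now mirror:Peggy, ticket:Quinn). State: ticket:Quinn, phone:Wendy, map:Wendy, mirror:Peggy
Event 2 (give phone: Wendy -> Frank). State: ticket:Quinn, phone:Frank, map:Wendy, mirror:Peggy
Event 3 (swap ticket<->map: now ticket:Wendy, map:Quinn). State: ticket:Wendy, phone:Frank, map:Quinn, mirror:Peggy
Event 4 (give mirror: Peggy -> Frank). State: ticket:Wendy, phone:Frank, map:Quinn, mirror:Frank
Event 5 (swap map<->ticket: now map:Wendy, ticket:Quinn). State: ticket:Quinn, phone:Frank, map:Wendy, mirror:Frank
Event 6 (give ticket: Quinn -> Wendy). State: ticket:Wendy, phone:Frank, map:Wendy, mirror:Frank
Event 7 (swap ticket<->phone: now ticket:Frank, phone:Wendy). State: ticket:Frank, phone:Wendy, map:Wendy, mirror:Frank
Event 8 (swap map<->mirror: now map:Frank, mirror:Wendy). State: ticket:Frank, phone:Wendy, map:Frank, mirror:Wendy
Event 9 (give mirror: Wendy -> Frank). State: ticket:Frank, phone:Wendy, map:Frank, mirror:Frank
Event 10 (swap phone<->mirror: now phone:Frank, mirror:Wendy). State: ticket:Frank, phone:Frank, map:Frank, mirror:Wendy

Final state: ticket:Frank, phone:Frank, map:Frank, mirror:Wendy
Wendy holds: mirror.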